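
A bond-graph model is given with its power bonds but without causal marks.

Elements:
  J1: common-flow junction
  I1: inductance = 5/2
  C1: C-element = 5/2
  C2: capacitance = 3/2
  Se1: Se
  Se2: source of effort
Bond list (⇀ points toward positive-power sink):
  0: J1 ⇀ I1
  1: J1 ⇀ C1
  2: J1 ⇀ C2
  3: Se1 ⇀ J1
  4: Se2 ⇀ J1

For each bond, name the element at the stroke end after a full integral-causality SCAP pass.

b0 →I1
b1 →J1
b2 →J1
b3 →J1
b4 →J1

b3 →J1  (Se1 fixes effort; stroke away)
b4 →J1  (Se2 (Se) sets effort on bond)
b0 →I1  (I1 outputs flow p/I1)
b1 →J1  (common-f at J1 fixed by 0)
b2 →J1  (J1: bond 0 brought flow, rest push out)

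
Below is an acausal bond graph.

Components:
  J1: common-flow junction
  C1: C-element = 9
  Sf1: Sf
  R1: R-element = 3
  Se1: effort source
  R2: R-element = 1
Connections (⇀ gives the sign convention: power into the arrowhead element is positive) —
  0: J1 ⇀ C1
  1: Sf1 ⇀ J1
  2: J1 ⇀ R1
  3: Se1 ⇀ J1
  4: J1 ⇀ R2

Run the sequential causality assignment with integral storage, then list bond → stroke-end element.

b0 |J1
b1 |Sf1
b2 |J1
b3 |J1
b4 |J1

bond 1 |Sf1  (Sf1: flow source, stroke at near end)
bond 3 |J1  (source Se1 imposes e)
bond 0 |J1  (J1 flow already set via bond 1)
bond 2 |J1  (1-jn J1 has f-setter on 1)
bond 4 |J1  (common-f at J1 fixed by 1)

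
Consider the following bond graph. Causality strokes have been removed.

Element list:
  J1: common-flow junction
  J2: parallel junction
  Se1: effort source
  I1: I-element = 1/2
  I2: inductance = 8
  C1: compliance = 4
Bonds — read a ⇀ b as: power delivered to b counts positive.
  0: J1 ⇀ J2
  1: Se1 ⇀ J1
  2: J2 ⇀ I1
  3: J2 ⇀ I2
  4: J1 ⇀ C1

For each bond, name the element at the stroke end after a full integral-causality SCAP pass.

#0 |J2
#1 |J1
#2 |I1
#3 |I2
#4 |J1

bond 1 |J1  (Se1: effort source, stroke at far end)
bond 2 |I1  (I1 outputs flow p/I1)
bond 3 |I2  (I2 outputs flow p/I2)
bond 0 |J2  (closing 0-jn rule on J2)
bond 4 |J1  (J1 flow already set via bond 0)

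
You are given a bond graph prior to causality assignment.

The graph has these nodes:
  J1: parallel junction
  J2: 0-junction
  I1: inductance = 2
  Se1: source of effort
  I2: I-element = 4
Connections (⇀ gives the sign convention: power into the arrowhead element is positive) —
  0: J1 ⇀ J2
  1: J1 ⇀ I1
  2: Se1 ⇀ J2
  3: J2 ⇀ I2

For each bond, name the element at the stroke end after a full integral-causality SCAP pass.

#2 stroke at J2  (Se1: effort source, stroke at far end)
#0 stroke at J1  (0-jn J2 has e-setter on 2)
#3 stroke at I2  (0-jn J2 has e-setter on 2)
#1 stroke at I1  (J1 effort already set via bond 0)

b0 stroke at J1
b1 stroke at I1
b2 stroke at J2
b3 stroke at I2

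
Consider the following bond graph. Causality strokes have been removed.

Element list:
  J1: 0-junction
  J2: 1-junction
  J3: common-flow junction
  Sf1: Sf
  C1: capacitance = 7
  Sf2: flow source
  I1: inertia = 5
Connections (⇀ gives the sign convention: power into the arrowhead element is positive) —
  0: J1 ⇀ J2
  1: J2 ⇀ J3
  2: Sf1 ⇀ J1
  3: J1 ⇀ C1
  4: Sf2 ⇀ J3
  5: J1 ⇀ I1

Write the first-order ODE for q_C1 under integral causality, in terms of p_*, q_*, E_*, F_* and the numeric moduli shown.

dq_C1/dt = F_Sf1 - F_Sf2 - p_I1/5

bond 2 stroke at Sf1  (source Sf1 imposes f)
bond 4 stroke at Sf2  (source Sf2 imposes f)
bond 1 stroke at J3  (common-f at J3 fixed by 4)
bond 0 stroke at J2  (common-f at J2 fixed by 1)
bond 3 stroke at J1  (C1 outputs effort q/C1)
bond 5 stroke at I1  (J1 effort already set via bond 3)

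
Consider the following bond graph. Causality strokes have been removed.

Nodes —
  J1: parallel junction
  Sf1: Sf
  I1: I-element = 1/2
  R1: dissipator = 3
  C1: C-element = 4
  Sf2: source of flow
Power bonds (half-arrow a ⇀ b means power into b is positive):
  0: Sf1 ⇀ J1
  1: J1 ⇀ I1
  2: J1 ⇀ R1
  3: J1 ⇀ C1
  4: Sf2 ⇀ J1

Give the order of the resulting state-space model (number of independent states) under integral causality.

#0 |Sf1  (source Sf1 imposes f)
#4 |Sf2  (Sf2 fixes flow; stroke at Sf2)
#1 |I1  (I1 outputs flow p/I1)
#3 |J1  (C1 outputs effort q/C1)
#2 |R1  (common-e at J1 fixed by 3)

2  (C1, I1 all integral)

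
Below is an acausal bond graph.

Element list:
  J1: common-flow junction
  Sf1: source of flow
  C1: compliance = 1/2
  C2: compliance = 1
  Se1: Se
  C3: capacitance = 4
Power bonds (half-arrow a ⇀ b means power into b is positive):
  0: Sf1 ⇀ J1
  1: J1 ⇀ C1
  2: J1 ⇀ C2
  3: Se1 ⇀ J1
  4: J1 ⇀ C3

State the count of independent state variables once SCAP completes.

b0 |Sf1  (Sf1: flow source, stroke at near end)
b3 |J1  (source Se1 imposes e)
b1 |J1  (common-f at J1 fixed by 0)
b2 |J1  (J1: bond 0 brought flow, rest push out)
b4 |J1  (J1 flow already set via bond 0)

3  (C1, C2, C3 all integral)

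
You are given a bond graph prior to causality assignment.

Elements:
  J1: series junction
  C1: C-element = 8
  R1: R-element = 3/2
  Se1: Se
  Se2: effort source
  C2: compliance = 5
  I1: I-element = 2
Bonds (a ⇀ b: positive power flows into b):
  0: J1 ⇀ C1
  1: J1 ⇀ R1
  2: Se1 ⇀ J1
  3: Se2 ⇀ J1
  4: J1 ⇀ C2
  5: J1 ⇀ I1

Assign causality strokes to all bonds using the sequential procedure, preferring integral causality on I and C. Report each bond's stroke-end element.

#2 stroke→J1  (Se1 (Se) sets effort on bond)
#3 stroke→J1  (source Se2 imposes e)
#0 stroke→J1  (C1 outputs effort q/C1)
#4 stroke→J1  (prefer integral on C2)
#5 stroke→I1  (prefer integral on I1)
#1 stroke→J1  (1-jn J1 has f-setter on 5)

b0 →J1
b1 →J1
b2 →J1
b3 →J1
b4 →J1
b5 →I1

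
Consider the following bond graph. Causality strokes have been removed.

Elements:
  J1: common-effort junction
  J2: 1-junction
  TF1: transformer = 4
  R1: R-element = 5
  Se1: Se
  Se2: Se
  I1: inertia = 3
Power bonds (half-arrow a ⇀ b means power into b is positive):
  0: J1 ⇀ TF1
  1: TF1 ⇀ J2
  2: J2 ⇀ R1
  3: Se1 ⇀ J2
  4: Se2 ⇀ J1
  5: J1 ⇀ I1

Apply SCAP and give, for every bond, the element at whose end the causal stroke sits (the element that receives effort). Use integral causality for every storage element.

β3 →J2  (source Se1 imposes e)
β4 →J1  (Se2: effort source, stroke at far end)
β0 →TF1  (0-jn J1 has e-setter on 4)
β5 →I1  (0-jn J1 has e-setter on 4)
β1 →J2  (TF TF1: opposite of bond 0)
β2 →R1  (closing 1-jn rule on J2)

#0 →TF1
#1 →J2
#2 →R1
#3 →J2
#4 →J1
#5 →I1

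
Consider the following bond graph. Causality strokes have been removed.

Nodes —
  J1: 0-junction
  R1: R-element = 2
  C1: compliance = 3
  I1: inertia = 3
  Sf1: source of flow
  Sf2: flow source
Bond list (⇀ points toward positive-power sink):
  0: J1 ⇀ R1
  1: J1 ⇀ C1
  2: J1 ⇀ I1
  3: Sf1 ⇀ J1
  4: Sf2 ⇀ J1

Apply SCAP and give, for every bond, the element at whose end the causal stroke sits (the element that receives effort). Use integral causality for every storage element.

#3 →Sf1  (Sf1: flow source, stroke at near end)
#4 →Sf2  (Sf2: flow source, stroke at near end)
#1 →J1  (C1 integral (e out))
#0 →R1  (common-e at J1 fixed by 1)
#2 →I1  (0-jn J1 has e-setter on 1)

b0 |R1
b1 |J1
b2 |I1
b3 |Sf1
b4 |Sf2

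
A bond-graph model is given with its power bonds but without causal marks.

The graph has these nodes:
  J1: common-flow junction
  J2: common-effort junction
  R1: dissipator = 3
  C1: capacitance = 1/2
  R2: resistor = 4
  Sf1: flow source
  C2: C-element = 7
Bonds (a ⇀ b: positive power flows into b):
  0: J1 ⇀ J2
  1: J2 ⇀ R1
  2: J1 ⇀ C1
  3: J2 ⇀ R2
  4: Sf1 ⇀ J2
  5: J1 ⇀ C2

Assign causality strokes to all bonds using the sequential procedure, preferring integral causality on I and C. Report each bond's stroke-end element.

β4 |Sf1  (Sf1: flow source, stroke at near end)
β2 |J1  (C1 integral (e out))
β5 |J1  (C2 outputs effort q/C2)
β0 |J2  (only one flow-in slot at J1)
β1 |R1  (J2: bond 0 brought effort, rest push out)
β3 |R2  (0-jn J2 has e-setter on 0)

b0 |J2
b1 |R1
b2 |J1
b3 |R2
b4 |Sf1
b5 |J1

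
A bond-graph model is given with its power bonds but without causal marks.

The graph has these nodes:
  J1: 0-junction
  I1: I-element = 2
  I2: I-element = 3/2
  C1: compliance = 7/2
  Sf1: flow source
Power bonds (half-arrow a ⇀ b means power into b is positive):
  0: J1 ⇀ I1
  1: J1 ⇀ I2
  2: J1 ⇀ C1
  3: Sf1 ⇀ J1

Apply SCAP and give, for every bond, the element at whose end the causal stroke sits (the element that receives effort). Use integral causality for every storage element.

bond 3 stroke→Sf1  (source Sf1 imposes f)
bond 0 stroke→I1  (prefer integral on I1)
bond 1 stroke→I2  (I2 outputs flow p/I2)
bond 2 stroke→J1  (J1: last free bond brings effort in)

#0 |I1
#1 |I2
#2 |J1
#3 |Sf1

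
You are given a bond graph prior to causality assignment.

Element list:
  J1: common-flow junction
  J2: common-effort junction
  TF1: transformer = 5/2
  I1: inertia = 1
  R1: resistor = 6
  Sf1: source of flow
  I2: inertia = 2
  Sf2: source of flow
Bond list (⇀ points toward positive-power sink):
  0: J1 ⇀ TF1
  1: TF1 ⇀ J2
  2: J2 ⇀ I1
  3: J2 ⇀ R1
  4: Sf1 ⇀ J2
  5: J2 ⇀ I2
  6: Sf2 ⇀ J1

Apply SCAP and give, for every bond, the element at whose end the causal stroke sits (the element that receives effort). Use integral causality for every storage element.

#4 →Sf1  (Sf1 fixes flow; stroke at Sf1)
#6 →Sf2  (Sf2 (Sf) sets flow on bond)
#0 →J1  (common-f at J1 fixed by 6)
#1 →TF1  (TF1: transformer flips bond 0)
#2 →I1  (I1 integral (f out))
#5 →I2  (prefer integral on I2)
#3 →J2  (J2: last free bond brings effort in)

#0 stroke at J1
#1 stroke at TF1
#2 stroke at I1
#3 stroke at J2
#4 stroke at Sf1
#5 stroke at I2
#6 stroke at Sf2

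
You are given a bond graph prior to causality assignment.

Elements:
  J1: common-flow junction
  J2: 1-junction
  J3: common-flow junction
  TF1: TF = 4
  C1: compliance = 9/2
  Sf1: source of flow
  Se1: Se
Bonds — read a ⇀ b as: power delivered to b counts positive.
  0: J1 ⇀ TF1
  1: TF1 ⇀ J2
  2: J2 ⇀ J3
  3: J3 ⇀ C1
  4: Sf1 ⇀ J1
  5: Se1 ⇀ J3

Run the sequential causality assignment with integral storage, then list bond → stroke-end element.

β4 |Sf1  (Sf1 fixes flow; stroke at Sf1)
β5 |J3  (source Se1 imposes e)
β0 |J1  (common-f at J1 fixed by 4)
β1 |TF1  (through TF1, causality passes straight; one stroke at TF1)
β2 |J2  (1-jn J2 has f-setter on 1)
β3 |J3  (J3 flow already set via bond 2)

#0 stroke→J1
#1 stroke→TF1
#2 stroke→J2
#3 stroke→J3
#4 stroke→Sf1
#5 stroke→J3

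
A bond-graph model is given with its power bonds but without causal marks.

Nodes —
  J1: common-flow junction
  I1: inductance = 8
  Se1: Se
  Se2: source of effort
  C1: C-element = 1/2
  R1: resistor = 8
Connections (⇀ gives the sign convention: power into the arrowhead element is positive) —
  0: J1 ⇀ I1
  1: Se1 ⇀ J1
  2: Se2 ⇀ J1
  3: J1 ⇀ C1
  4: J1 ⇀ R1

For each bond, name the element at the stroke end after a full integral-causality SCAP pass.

b1 stroke at J1  (source Se1 imposes e)
b2 stroke at J1  (Se2: effort source, stroke at far end)
b0 stroke at I1  (I1 integral (f out))
b3 stroke at J1  (J1: bond 0 brought flow, rest push out)
b4 stroke at J1  (1-jn J1 has f-setter on 0)

b0 stroke→I1
b1 stroke→J1
b2 stroke→J1
b3 stroke→J1
b4 stroke→J1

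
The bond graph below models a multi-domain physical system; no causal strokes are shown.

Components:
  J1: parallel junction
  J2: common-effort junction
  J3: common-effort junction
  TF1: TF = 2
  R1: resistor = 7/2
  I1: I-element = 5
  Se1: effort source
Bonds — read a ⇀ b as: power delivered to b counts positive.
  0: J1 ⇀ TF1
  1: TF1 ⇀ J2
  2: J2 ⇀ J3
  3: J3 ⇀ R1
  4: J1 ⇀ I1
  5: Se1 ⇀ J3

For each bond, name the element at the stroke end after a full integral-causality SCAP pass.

bond 0 stroke→J1
bond 1 stroke→TF1
bond 2 stroke→J2
bond 3 stroke→R1
bond 4 stroke→I1
bond 5 stroke→J3

β5 |J3  (Se1: effort source, stroke at far end)
β2 |J2  (0-jn J3 has e-setter on 5)
β3 |R1  (common-e at J3 fixed by 5)
β1 |TF1  (common-e at J2 fixed by 2)
β0 |J1  (TF1 one-in-one-out from 1)
β4 |I1  (J1 effort already set via bond 0)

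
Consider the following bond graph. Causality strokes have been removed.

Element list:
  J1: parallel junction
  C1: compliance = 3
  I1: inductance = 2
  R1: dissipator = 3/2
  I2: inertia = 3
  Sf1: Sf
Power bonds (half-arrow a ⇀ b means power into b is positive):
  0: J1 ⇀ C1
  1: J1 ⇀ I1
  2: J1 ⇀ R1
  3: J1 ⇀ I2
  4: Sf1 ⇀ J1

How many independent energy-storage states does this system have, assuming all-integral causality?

3  (C1, I1, I2 all integral)

b4 stroke at Sf1  (Sf1 (Sf) sets flow on bond)
b0 stroke at J1  (C1: C, integral causality)
b1 stroke at I1  (0-jn J1 has e-setter on 0)
b2 stroke at R1  (0-jn J1 has e-setter on 0)
b3 stroke at I2  (J1 effort already set via bond 0)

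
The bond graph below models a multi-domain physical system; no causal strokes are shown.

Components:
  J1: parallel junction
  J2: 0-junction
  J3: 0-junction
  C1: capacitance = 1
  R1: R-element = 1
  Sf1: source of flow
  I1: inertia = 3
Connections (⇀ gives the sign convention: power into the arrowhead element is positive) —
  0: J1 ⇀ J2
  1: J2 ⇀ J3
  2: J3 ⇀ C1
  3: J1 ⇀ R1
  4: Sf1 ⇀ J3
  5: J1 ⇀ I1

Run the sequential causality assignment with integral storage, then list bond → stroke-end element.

#4 stroke→Sf1  (Sf1 fixes flow; stroke at Sf1)
#2 stroke→J3  (C1 integral (e out))
#1 stroke→J2  (J3: bond 2 brought effort, rest push out)
#0 stroke→J1  (0-jn J2 has e-setter on 1)
#3 stroke→R1  (common-e at J1 fixed by 0)
#5 stroke→I1  (J1 effort already set via bond 0)

#0 |J1
#1 |J2
#2 |J3
#3 |R1
#4 |Sf1
#5 |I1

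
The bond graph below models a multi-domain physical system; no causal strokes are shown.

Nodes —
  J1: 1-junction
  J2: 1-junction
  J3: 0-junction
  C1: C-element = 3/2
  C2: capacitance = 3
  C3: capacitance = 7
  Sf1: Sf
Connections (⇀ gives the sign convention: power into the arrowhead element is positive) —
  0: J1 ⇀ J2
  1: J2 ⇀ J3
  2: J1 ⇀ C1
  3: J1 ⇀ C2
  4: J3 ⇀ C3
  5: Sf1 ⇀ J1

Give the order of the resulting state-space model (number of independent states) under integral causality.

3  (C1, C2, C3 all integral)

bond 5 →Sf1  (Sf1 (Sf) sets flow on bond)
bond 0 →J1  (J1 flow already set via bond 5)
bond 2 →J1  (J1: bond 5 brought flow, rest push out)
bond 3 →J1  (common-f at J1 fixed by 5)
bond 1 →J2  (1-jn J2 has f-setter on 0)
bond 4 →J3  (J3: last free bond brings effort in)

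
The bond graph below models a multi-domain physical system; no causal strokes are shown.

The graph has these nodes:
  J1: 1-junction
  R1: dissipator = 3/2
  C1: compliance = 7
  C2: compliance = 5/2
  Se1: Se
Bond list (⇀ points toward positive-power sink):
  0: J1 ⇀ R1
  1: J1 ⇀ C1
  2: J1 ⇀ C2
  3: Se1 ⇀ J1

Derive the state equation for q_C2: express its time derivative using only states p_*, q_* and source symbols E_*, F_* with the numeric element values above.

dq_C2/dt = 2*E_Se1/3 - 2*q_C1/21 - 4*q_C2/15

β3 |J1  (Se1 (Se) sets effort on bond)
β1 |J1  (C1: C, integral causality)
β2 |J1  (C2 integral (e out))
β0 |R1  (J1 needs exactly one f-in)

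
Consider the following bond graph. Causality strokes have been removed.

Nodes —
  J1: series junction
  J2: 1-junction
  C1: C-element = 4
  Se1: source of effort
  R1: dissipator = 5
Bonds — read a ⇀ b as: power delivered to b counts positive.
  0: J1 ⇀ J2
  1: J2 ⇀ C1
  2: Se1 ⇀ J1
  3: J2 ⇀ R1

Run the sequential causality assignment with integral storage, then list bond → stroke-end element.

#2 →J1  (source Se1 imposes e)
#0 →J2  (closing 1-jn rule on J1)
#1 →J2  (C1 outputs effort q/C1)
#3 →R1  (J2: last free bond brings flow in)

bond 0 stroke→J2
bond 1 stroke→J2
bond 2 stroke→J1
bond 3 stroke→R1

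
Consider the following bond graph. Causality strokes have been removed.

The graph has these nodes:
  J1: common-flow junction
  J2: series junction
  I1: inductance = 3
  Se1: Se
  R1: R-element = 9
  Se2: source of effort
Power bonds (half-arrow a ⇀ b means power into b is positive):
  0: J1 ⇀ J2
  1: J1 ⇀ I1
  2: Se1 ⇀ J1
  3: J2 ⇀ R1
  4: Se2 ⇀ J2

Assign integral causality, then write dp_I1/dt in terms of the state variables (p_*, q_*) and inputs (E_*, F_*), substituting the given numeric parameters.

#2 →J1  (Se1 (Se) sets effort on bond)
#4 →J2  (Se2: effort source, stroke at far end)
#1 →I1  (I1 integral (f out))
#0 →J1  (common-f at J1 fixed by 1)
#3 →J2  (J2 flow already set via bond 0)

dp_I1/dt = E_Se1 + E_Se2 - 3*p_I1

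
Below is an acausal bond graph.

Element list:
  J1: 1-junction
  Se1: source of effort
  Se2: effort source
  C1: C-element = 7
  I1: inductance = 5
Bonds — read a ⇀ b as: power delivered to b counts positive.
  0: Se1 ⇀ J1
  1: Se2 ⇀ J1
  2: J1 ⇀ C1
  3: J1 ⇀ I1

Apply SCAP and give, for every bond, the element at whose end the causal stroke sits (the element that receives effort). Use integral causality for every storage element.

#0 |J1  (Se1 (Se) sets effort on bond)
#1 |J1  (Se2 (Se) sets effort on bond)
#2 |J1  (prefer integral on C1)
#3 |I1  (closing 1-jn rule on J1)

β0 stroke→J1
β1 stroke→J1
β2 stroke→J1
β3 stroke→I1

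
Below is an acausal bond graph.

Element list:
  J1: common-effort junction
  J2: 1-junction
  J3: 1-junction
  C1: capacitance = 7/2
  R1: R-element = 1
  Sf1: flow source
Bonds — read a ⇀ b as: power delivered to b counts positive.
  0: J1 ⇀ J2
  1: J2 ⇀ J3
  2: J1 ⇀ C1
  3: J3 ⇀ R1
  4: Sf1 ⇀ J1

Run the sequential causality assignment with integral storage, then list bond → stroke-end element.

bond 0 →J2
bond 1 →J3
bond 2 →J1
bond 3 →R1
bond 4 →Sf1

#4 |Sf1  (Sf1 (Sf) sets flow on bond)
#2 |J1  (C1 outputs effort q/C1)
#0 |J2  (J1 effort already set via bond 2)
#1 |J3  (J2 needs exactly one f-in)
#3 |R1  (only one flow-in slot at J3)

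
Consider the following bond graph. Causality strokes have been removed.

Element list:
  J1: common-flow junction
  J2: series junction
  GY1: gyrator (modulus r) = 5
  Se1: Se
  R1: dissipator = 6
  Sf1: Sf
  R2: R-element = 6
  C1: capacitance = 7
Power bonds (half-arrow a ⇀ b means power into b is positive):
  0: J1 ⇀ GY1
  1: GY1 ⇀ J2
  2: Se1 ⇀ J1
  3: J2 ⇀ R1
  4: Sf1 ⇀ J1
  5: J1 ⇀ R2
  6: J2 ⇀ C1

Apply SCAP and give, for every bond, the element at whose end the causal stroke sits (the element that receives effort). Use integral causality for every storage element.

#0 |J1
#1 |J2
#2 |J1
#3 |R1
#4 |Sf1
#5 |J1
#6 |J2

#2 →J1  (source Se1 imposes e)
#4 →Sf1  (Sf1: flow source, stroke at near end)
#0 →J1  (J1 flow already set via bond 4)
#5 →J1  (common-f at J1 fixed by 4)
#1 →J2  (GY GY1: same side as bond 0)
#6 →J2  (C1: C, integral causality)
#3 →R1  (only one flow-in slot at J2)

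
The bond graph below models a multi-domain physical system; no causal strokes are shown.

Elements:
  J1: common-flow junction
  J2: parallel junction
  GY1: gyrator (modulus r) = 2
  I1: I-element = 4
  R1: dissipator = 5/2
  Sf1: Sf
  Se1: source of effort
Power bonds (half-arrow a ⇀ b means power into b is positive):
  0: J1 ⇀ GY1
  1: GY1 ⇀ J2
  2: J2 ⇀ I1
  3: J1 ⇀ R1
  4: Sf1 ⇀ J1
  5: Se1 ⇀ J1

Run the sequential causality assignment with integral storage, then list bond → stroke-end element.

#0 stroke→J1
#1 stroke→J2
#2 stroke→I1
#3 stroke→J1
#4 stroke→Sf1
#5 stroke→J1

#4 →Sf1  (source Sf1 imposes f)
#5 →J1  (Se1: effort source, stroke at far end)
#0 →J1  (J1: bond 4 brought flow, rest push out)
#3 →J1  (1-jn J1 has f-setter on 4)
#1 →J2  (GY GY1: same side as bond 0)
#2 →I1  (J2 effort already set via bond 1)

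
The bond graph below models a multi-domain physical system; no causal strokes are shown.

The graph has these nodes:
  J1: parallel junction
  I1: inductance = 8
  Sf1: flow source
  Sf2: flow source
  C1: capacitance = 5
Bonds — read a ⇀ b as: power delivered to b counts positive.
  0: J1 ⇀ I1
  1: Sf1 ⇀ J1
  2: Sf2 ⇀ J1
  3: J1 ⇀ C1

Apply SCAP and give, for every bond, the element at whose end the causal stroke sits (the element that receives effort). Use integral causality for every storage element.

β0 stroke at I1
β1 stroke at Sf1
β2 stroke at Sf2
β3 stroke at J1

b1 stroke at Sf1  (Sf1 (Sf) sets flow on bond)
b2 stroke at Sf2  (Sf2 fixes flow; stroke at Sf2)
b0 stroke at I1  (I1: I, integral causality)
b3 stroke at J1  (closing 0-jn rule on J1)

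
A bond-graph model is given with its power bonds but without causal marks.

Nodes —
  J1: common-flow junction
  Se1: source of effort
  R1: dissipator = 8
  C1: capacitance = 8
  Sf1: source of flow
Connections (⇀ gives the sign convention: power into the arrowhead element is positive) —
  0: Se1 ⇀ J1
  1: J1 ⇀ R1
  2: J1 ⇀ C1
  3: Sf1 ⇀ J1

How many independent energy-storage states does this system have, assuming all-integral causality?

#0 stroke→J1  (Se1 fixes effort; stroke away)
#3 stroke→Sf1  (Sf1 (Sf) sets flow on bond)
#1 stroke→J1  (1-jn J1 has f-setter on 3)
#2 stroke→J1  (J1: bond 3 brought flow, rest push out)

1  (C1 all integral)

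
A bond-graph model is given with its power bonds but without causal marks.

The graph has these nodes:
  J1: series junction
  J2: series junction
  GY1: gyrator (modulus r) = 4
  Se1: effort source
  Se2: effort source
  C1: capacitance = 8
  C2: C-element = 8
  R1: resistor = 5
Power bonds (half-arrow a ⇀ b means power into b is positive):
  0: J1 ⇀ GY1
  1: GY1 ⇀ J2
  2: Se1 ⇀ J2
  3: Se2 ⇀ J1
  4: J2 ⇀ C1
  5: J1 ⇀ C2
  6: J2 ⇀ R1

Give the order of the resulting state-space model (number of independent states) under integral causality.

2  (C1, C2 all integral)

#2 |J2  (source Se1 imposes e)
#3 |J1  (source Se2 imposes e)
#4 |J2  (prefer integral on C1)
#5 |J1  (C2 outputs effort q/C2)
#0 |GY1  (closing 1-jn rule on J1)
#1 |GY1  (GY GY1: same side as bond 0)
#6 |J2  (1-jn J2 has f-setter on 1)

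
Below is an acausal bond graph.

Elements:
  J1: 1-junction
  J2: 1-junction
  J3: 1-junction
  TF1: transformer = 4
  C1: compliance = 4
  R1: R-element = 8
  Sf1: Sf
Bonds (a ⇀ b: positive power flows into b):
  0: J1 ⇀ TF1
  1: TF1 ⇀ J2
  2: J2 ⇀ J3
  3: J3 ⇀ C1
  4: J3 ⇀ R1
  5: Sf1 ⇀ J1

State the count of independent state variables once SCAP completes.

bond 5 stroke at Sf1  (Sf1: flow source, stroke at near end)
bond 0 stroke at J1  (common-f at J1 fixed by 5)
bond 1 stroke at TF1  (TF TF1: opposite of bond 0)
bond 2 stroke at J2  (common-f at J2 fixed by 1)
bond 3 stroke at J3  (J3 flow already set via bond 2)
bond 4 stroke at J3  (J3 flow already set via bond 2)

1  (C1 all integral)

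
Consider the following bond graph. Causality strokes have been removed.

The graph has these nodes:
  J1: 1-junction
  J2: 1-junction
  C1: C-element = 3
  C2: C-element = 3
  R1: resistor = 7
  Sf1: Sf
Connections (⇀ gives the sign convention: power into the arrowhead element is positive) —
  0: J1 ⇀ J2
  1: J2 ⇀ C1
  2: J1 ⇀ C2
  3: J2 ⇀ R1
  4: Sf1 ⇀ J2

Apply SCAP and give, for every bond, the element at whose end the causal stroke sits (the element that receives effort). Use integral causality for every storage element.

bond 0 →J2
bond 1 →J2
bond 2 →J1
bond 3 →J2
bond 4 →Sf1

b4 |Sf1  (source Sf1 imposes f)
b0 |J2  (common-f at J2 fixed by 4)
b1 |J2  (common-f at J2 fixed by 4)
b3 |J2  (J2: bond 4 brought flow, rest push out)
b2 |J1  (J1 flow already set via bond 0)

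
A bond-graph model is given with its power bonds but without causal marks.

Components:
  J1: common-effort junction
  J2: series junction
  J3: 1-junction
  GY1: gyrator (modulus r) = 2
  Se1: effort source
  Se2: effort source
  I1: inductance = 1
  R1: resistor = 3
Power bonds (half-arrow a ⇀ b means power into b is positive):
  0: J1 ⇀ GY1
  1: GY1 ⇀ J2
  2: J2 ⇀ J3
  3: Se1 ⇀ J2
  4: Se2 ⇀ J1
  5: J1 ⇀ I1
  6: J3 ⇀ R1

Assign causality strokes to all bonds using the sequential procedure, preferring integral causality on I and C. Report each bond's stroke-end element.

#3 stroke at J2  (Se1 (Se) sets effort on bond)
#4 stroke at J1  (Se2 (Se) sets effort on bond)
#0 stroke at GY1  (common-e at J1 fixed by 4)
#5 stroke at I1  (0-jn J1 has e-setter on 4)
#1 stroke at GY1  (GY GY1: same side as bond 0)
#2 stroke at J2  (J2 flow already set via bond 1)
#6 stroke at J3  (J3: bond 2 brought flow, rest push out)

bond 0 stroke at GY1
bond 1 stroke at GY1
bond 2 stroke at J2
bond 3 stroke at J2
bond 4 stroke at J1
bond 5 stroke at I1
bond 6 stroke at J3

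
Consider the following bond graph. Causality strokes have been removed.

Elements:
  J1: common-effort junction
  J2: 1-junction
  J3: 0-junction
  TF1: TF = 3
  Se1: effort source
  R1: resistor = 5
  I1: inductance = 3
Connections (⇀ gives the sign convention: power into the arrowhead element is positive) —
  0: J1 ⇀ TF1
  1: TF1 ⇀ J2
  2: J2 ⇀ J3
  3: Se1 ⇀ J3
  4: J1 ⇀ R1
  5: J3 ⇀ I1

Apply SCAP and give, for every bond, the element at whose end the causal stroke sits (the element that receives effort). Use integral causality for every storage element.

#3 →J3  (source Se1 imposes e)
#2 →J2  (J3: bond 3 brought effort, rest push out)
#5 →I1  (common-e at J3 fixed by 3)
#1 →TF1  (closing 1-jn rule on J2)
#0 →J1  (through TF1, causality passes straight; one stroke at TF1)
#4 →R1  (J1 effort already set via bond 0)

β0 |J1
β1 |TF1
β2 |J2
β3 |J3
β4 |R1
β5 |I1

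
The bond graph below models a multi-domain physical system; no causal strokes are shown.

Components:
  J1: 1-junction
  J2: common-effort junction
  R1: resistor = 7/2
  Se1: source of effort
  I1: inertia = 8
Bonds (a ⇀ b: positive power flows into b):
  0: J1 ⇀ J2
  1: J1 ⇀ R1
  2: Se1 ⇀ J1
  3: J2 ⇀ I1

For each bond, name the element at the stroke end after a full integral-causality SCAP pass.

β2 →J1  (Se1 fixes effort; stroke away)
β3 →I1  (prefer integral on I1)
β0 →J2  (J2: last free bond brings effort in)
β1 →J1  (J1 flow already set via bond 0)

b0 |J2
b1 |J1
b2 |J1
b3 |I1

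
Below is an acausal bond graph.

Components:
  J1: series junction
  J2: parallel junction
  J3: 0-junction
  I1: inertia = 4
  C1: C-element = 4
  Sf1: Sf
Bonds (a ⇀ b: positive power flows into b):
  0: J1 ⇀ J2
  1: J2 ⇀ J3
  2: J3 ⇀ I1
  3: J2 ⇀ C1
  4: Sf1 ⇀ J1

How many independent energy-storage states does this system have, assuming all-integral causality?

2  (C1, I1 all integral)

b4 stroke→Sf1  (source Sf1 imposes f)
b0 stroke→J1  (J1 flow already set via bond 4)
b2 stroke→I1  (I1: I, integral causality)
b1 stroke→J3  (only one effort-in slot at J3)
b3 stroke→J2  (J2 needs exactly one e-in)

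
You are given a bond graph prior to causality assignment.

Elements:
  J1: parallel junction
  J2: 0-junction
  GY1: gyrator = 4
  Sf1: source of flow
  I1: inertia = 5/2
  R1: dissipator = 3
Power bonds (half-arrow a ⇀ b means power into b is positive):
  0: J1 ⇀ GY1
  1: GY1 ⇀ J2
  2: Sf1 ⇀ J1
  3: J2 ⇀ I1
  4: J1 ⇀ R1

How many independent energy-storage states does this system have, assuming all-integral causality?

#2 |Sf1  (Sf1 (Sf) sets flow on bond)
#3 |I1  (I1: I, integral causality)
#1 |J2  (closing 0-jn rule on J2)
#0 |J1  (GY1: gyrator matches bond 1)
#4 |R1  (common-e at J1 fixed by 0)

1  (I1 all integral)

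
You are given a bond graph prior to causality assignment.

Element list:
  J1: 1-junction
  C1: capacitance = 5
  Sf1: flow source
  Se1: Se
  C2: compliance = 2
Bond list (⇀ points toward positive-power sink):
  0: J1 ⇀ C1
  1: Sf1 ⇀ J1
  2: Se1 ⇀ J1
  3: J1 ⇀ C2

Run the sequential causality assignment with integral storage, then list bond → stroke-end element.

β0 →J1
β1 →Sf1
β2 →J1
β3 →J1

bond 1 stroke→Sf1  (Sf1 (Sf) sets flow on bond)
bond 2 stroke→J1  (source Se1 imposes e)
bond 0 stroke→J1  (J1: bond 1 brought flow, rest push out)
bond 3 stroke→J1  (1-jn J1 has f-setter on 1)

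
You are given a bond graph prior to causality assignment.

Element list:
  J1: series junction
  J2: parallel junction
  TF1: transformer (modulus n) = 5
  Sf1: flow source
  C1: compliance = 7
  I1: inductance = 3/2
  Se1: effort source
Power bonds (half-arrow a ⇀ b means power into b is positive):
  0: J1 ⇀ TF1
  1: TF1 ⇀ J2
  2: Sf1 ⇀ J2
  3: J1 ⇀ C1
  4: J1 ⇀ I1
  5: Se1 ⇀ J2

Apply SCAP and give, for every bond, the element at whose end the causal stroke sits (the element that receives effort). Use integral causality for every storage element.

#0 |J1
#1 |TF1
#2 |Sf1
#3 |J1
#4 |I1
#5 |J2

β2 →Sf1  (source Sf1 imposes f)
β5 →J2  (Se1 (Se) sets effort on bond)
β1 →TF1  (J2 effort already set via bond 5)
β0 →J1  (TF TF1: opposite of bond 1)
β3 →J1  (prefer integral on C1)
β4 →I1  (J1 needs exactly one f-in)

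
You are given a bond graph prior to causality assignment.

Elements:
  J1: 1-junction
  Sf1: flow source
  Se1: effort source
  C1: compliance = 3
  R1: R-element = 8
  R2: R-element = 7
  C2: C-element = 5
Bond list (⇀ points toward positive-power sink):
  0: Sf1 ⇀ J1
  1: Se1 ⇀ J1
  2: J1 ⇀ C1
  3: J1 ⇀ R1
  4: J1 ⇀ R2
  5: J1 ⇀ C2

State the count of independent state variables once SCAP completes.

bond 0 stroke→Sf1  (Sf1 fixes flow; stroke at Sf1)
bond 1 stroke→J1  (source Se1 imposes e)
bond 2 stroke→J1  (J1: bond 0 brought flow, rest push out)
bond 3 stroke→J1  (J1 flow already set via bond 0)
bond 4 stroke→J1  (J1: bond 0 brought flow, rest push out)
bond 5 stroke→J1  (J1: bond 0 brought flow, rest push out)

2  (C1, C2 all integral)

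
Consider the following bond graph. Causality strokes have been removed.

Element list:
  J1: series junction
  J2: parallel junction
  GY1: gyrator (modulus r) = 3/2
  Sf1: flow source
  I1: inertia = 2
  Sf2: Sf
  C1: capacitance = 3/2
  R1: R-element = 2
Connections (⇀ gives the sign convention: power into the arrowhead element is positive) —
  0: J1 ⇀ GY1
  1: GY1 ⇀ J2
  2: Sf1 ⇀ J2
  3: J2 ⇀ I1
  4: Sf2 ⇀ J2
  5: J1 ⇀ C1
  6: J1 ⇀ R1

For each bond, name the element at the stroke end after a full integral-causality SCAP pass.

β0 stroke→J1
β1 stroke→J2
β2 stroke→Sf1
β3 stroke→I1
β4 stroke→Sf2
β5 stroke→J1
β6 stroke→R1

bond 2 stroke→Sf1  (Sf1 (Sf) sets flow on bond)
bond 4 stroke→Sf2  (source Sf2 imposes f)
bond 3 stroke→I1  (prefer integral on I1)
bond 1 stroke→J2  (J2 needs exactly one e-in)
bond 0 stroke→J1  (GY1: gyrator matches bond 1)
bond 5 stroke→J1  (C1 integral (e out))
bond 6 stroke→R1  (J1 needs exactly one f-in)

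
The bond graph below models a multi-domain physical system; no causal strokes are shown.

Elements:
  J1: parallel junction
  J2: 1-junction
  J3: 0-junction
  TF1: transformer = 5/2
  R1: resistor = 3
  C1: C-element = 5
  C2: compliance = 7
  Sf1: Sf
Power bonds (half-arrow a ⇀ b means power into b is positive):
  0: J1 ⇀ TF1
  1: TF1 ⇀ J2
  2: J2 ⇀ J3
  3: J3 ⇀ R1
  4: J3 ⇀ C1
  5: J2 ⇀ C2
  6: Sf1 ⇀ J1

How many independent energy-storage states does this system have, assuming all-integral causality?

2  (C1, C2 all integral)

#6 stroke→Sf1  (source Sf1 imposes f)
#0 stroke→J1  (J1: last free bond brings effort in)
#1 stroke→TF1  (TF1: transformer flips bond 0)
#2 stroke→J2  (J2: bond 1 brought flow, rest push out)
#5 stroke→J2  (J2: bond 1 brought flow, rest push out)
#4 stroke→J3  (C1: C, integral causality)
#3 stroke→R1  (J3 effort already set via bond 4)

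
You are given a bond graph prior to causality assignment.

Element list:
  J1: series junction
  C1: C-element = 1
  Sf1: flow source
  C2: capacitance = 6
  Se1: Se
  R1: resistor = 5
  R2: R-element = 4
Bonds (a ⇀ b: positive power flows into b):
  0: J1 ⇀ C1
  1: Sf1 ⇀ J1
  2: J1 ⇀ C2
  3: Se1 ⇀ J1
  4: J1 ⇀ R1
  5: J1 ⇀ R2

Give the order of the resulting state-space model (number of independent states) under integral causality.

2  (C1, C2 all integral)

bond 1 |Sf1  (Sf1 (Sf) sets flow on bond)
bond 3 |J1  (Se1 (Se) sets effort on bond)
bond 0 |J1  (J1: bond 1 brought flow, rest push out)
bond 2 |J1  (1-jn J1 has f-setter on 1)
bond 4 |J1  (common-f at J1 fixed by 1)
bond 5 |J1  (1-jn J1 has f-setter on 1)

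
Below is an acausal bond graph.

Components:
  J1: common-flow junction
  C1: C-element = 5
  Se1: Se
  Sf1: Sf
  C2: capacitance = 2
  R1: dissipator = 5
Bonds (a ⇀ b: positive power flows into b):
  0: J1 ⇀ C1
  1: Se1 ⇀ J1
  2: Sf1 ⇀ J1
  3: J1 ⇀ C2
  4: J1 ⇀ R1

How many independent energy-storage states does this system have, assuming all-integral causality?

β1 stroke→J1  (Se1 fixes effort; stroke away)
β2 stroke→Sf1  (Sf1 (Sf) sets flow on bond)
β0 stroke→J1  (J1: bond 2 brought flow, rest push out)
β3 stroke→J1  (J1 flow already set via bond 2)
β4 stroke→J1  (common-f at J1 fixed by 2)

2  (C1, C2 all integral)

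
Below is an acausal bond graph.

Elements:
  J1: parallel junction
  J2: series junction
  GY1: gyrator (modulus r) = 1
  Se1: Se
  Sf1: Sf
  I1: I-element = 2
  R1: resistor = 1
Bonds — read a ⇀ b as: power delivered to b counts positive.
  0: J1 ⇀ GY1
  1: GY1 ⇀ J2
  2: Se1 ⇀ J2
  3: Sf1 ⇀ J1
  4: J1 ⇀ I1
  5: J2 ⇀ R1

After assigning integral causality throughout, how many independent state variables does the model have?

bond 2 stroke at J2  (Se1 fixes effort; stroke away)
bond 3 stroke at Sf1  (Sf1 (Sf) sets flow on bond)
bond 4 stroke at I1  (I1: I, integral causality)
bond 0 stroke at J1  (closing 0-jn rule on J1)
bond 1 stroke at J2  (GY1 both-in/both-out from 0)
bond 5 stroke at R1  (J2 needs exactly one f-in)

1  (I1 all integral)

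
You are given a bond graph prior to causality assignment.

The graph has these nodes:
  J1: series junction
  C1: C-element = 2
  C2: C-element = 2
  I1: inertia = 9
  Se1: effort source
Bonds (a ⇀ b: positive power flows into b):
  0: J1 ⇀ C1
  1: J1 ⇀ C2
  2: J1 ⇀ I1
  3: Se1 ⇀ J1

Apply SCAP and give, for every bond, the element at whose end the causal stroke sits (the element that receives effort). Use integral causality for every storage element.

b3 →J1  (Se1 fixes effort; stroke away)
b0 →J1  (prefer integral on C1)
b1 →J1  (C2 outputs effort q/C2)
b2 →I1  (J1 needs exactly one f-in)

bond 0 stroke→J1
bond 1 stroke→J1
bond 2 stroke→I1
bond 3 stroke→J1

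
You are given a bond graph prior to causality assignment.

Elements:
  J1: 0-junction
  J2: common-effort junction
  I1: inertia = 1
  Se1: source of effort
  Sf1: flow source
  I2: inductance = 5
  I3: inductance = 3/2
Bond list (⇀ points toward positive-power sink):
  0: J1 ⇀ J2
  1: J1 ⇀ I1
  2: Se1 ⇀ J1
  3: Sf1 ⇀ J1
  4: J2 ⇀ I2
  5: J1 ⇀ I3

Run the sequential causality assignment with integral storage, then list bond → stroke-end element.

bond 0 |J2
bond 1 |I1
bond 2 |J1
bond 3 |Sf1
bond 4 |I2
bond 5 |I3

bond 2 →J1  (Se1: effort source, stroke at far end)
bond 3 →Sf1  (Sf1 (Sf) sets flow on bond)
bond 0 →J2  (0-jn J1 has e-setter on 2)
bond 1 →I1  (common-e at J1 fixed by 2)
bond 5 →I3  (J1: bond 2 brought effort, rest push out)
bond 4 →I2  (J2: bond 0 brought effort, rest push out)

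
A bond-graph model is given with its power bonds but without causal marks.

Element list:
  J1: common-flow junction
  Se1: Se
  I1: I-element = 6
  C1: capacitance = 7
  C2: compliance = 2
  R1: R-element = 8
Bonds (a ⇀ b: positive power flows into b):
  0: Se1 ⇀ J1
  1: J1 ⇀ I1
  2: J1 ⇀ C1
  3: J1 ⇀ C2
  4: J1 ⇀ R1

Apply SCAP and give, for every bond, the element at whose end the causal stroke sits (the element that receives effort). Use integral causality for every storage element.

β0 |J1  (Se1 (Se) sets effort on bond)
β1 |I1  (I1 outputs flow p/I1)
β2 |J1  (1-jn J1 has f-setter on 1)
β3 |J1  (1-jn J1 has f-setter on 1)
β4 |J1  (common-f at J1 fixed by 1)

β0 stroke at J1
β1 stroke at I1
β2 stroke at J1
β3 stroke at J1
β4 stroke at J1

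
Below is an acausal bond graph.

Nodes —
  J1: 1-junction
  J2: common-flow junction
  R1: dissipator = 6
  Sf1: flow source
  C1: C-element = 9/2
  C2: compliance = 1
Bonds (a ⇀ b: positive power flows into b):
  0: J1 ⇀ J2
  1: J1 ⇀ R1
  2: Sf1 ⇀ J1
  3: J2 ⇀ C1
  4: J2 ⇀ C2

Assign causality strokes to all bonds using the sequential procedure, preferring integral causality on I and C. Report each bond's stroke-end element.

b2 stroke→Sf1  (Sf1 fixes flow; stroke at Sf1)
b0 stroke→J1  (J1 flow already set via bond 2)
b1 stroke→J1  (J1: bond 2 brought flow, rest push out)
b3 stroke→J2  (J2: bond 0 brought flow, rest push out)
b4 stroke→J2  (J2: bond 0 brought flow, rest push out)

b0 stroke at J1
b1 stroke at J1
b2 stroke at Sf1
b3 stroke at J2
b4 stroke at J2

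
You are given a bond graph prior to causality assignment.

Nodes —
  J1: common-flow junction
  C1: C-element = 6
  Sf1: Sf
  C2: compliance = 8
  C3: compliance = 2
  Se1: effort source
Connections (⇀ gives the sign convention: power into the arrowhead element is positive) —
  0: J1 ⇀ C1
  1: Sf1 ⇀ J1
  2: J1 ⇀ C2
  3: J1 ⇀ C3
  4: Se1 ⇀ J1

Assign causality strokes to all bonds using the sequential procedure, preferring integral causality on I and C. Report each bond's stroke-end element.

β1 stroke at Sf1  (source Sf1 imposes f)
β4 stroke at J1  (source Se1 imposes e)
β0 stroke at J1  (1-jn J1 has f-setter on 1)
β2 stroke at J1  (common-f at J1 fixed by 1)
β3 stroke at J1  (common-f at J1 fixed by 1)

b0 |J1
b1 |Sf1
b2 |J1
b3 |J1
b4 |J1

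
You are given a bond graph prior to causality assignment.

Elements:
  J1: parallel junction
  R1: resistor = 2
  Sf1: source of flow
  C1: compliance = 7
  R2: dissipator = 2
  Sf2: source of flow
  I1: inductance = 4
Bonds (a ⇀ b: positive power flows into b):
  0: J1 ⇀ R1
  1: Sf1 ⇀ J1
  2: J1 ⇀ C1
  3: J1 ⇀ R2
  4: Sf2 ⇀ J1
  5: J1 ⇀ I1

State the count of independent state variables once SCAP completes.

b1 stroke at Sf1  (source Sf1 imposes f)
b4 stroke at Sf2  (Sf2: flow source, stroke at near end)
b2 stroke at J1  (C1 integral (e out))
b0 stroke at R1  (common-e at J1 fixed by 2)
b3 stroke at R2  (J1: bond 2 brought effort, rest push out)
b5 stroke at I1  (common-e at J1 fixed by 2)

2  (C1, I1 all integral)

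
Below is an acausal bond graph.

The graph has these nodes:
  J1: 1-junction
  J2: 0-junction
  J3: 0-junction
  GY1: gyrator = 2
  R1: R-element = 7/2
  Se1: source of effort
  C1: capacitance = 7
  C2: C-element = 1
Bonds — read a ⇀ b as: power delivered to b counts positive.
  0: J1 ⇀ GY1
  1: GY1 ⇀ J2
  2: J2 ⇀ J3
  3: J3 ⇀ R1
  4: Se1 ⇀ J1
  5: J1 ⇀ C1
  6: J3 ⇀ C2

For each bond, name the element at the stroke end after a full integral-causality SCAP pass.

#0 stroke→GY1
#1 stroke→GY1
#2 stroke→J2
#3 stroke→R1
#4 stroke→J1
#5 stroke→J1
#6 stroke→J3

#4 |J1  (source Se1 imposes e)
#5 |J1  (C1: C, integral causality)
#0 |GY1  (closing 1-jn rule on J1)
#1 |GY1  (GY1 both-in/both-out from 0)
#2 |J2  (closing 0-jn rule on J2)
#6 |J3  (prefer integral on C2)
#3 |R1  (common-e at J3 fixed by 6)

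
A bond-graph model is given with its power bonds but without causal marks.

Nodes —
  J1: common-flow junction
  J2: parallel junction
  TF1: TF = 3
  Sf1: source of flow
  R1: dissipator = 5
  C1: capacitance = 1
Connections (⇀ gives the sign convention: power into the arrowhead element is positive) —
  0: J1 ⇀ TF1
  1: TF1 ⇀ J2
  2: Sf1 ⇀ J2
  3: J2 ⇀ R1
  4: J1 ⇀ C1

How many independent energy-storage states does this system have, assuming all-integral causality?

β2 →Sf1  (Sf1: flow source, stroke at near end)
β4 →J1  (prefer integral on C1)
β0 →TF1  (closing 1-jn rule on J1)
β1 →J2  (TF1 one-in-one-out from 0)
β3 →R1  (J2: bond 1 brought effort, rest push out)

1  (C1 all integral)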